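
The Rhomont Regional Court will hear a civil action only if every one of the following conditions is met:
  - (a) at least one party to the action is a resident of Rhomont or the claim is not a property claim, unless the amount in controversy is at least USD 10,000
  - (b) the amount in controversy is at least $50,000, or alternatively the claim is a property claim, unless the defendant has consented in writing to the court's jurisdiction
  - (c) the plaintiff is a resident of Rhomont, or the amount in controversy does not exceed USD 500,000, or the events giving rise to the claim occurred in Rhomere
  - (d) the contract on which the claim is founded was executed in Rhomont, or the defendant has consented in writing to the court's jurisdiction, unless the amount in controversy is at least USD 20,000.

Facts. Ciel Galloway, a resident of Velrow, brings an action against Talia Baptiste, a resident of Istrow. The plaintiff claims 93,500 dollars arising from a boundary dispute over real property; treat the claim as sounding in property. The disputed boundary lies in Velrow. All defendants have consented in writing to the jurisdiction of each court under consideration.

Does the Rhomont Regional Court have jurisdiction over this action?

The Rhomont Regional Court:
  (a) No party resides in Rhomont; the claim is a property claim — none of the alternatives is met. The proviso rescues it, though: the amount in controversy is 93,500 dollars, which meets the USD 10,000 floor. Satisfied.
  (b) The amount in controversy is $93,500, which meets the USD 50,000 floor, so one alternative holds. Met.
  (c) The amount in controversy is 93,500 dollars, within the 500,000 dollars ceiling, so one alternative holds. Condition met.
  (d) Every defendant has filed written consent, which satisfies one of the alternatives. Satisfied.
  → All conditions met; jurisdiction exists.

Yes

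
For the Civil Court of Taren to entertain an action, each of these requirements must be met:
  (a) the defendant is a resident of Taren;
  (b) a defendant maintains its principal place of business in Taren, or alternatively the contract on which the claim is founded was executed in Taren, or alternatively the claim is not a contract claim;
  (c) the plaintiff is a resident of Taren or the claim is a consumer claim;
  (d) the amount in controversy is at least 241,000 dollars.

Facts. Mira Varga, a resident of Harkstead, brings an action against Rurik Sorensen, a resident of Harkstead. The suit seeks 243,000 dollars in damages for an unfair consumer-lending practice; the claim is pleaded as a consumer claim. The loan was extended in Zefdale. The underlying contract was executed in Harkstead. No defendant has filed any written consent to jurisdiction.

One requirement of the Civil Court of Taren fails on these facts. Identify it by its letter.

(a)

The Civil Court of Taren:
  (a) The defendant resides in Harkstead, not Taren. Condition not met.
  (b) The claim is a consumer claim, not a contract claim, so this disjunct is met. Satisfied.
  (c) The claim is a consumer claim, so one alternative holds. Met.
  (d) The amount in controversy is 243,000 dollars, which meets the USD 241,000 floor. Condition met.
Only condition (a) fails.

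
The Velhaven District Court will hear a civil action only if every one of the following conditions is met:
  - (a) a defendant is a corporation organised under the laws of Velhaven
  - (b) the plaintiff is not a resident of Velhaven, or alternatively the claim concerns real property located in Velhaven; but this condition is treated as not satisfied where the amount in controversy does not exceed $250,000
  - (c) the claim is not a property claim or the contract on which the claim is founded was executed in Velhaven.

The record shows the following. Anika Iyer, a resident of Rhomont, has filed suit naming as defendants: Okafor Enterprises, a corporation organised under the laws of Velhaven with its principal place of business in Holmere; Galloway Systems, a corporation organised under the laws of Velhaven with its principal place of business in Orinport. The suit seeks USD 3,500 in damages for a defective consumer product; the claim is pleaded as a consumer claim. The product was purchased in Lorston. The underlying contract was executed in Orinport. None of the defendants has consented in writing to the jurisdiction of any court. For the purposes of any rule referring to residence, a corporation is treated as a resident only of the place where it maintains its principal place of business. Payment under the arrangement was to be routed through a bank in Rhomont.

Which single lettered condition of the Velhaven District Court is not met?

The Velhaven District Court:
  (a) Okafor Enterprises is organised under the laws of Velhaven. Met.
  (b) The plaintiff resides in Rhomont, which is not Velhaven — that alternative is enough. But the carve-out bites: the amount in controversy is $3,500, within the USD 250,000 ceiling. Fails.
  (c) The claim is a consumer claim, not a property claim, which satisfies one of the alternatives. Satisfied.
Only condition (b) fails.

(b)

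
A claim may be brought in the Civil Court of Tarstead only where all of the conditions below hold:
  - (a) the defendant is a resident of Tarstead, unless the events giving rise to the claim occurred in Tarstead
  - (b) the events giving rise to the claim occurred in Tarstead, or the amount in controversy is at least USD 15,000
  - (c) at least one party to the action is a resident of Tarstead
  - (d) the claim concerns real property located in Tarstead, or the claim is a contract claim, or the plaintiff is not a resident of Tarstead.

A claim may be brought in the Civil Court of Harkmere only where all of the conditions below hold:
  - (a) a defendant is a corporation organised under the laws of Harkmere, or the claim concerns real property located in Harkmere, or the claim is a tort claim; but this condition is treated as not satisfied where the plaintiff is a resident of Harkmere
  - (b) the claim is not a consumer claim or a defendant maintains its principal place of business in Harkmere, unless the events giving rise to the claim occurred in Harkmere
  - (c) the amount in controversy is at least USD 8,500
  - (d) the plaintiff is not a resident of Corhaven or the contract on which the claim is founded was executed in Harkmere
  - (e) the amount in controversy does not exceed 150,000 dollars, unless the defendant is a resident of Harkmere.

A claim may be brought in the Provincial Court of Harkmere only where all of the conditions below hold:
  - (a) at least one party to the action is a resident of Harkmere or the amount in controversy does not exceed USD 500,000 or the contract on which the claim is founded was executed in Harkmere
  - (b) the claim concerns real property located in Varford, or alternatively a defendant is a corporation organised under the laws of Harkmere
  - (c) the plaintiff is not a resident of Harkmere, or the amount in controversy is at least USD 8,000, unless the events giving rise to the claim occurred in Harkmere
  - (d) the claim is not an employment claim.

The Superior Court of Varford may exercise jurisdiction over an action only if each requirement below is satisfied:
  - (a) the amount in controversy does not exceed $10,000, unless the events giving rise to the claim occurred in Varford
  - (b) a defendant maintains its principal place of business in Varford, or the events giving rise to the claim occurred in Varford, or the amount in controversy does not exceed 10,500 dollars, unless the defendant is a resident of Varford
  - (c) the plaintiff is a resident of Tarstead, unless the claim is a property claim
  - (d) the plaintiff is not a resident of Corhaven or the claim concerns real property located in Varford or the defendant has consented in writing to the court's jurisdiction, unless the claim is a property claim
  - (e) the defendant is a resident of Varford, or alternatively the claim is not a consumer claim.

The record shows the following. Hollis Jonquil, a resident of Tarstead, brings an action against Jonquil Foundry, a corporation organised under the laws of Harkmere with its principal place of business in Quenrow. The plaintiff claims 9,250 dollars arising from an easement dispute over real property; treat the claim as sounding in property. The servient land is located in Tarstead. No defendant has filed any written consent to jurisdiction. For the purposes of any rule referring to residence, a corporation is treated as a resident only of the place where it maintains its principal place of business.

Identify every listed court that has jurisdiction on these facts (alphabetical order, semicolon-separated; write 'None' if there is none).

The Civil Court of Tarstead:
  (a) The defendant resides in Quenrow, not Tarstead. But the operative events occurred in Tarstead, and the 'unless' clause therefore excuses the requirement. Satisfied.
  (b) The operative events occurred in Tarstead — that alternative is enough. Condition met.
  (c) Hollis Jonquil resides in Tarstead. Met.
  (d) The property lies in Tarstead — that alternative is enough. Met.
  → All conditions met; jurisdiction exists.
The Civil Court of Harkmere:
  (a) Jonquil Foundry is organised under the laws of Harkmere — that alternative is enough. The carve-out does not apply: the plaintiff resides in Tarstead, not Harkmere. Met.
  (b) The claim is a property claim, not a consumer claim — that alternative is enough. Satisfied.
  (c) The amount in controversy is USD 9,250, which meets the 8,500 dollars floor. Satisfied.
  (d) The plaintiff resides in Tarstead, which is not Corhaven — that alternative is enough. Condition met.
  (e) The amount in controversy is $9,250, within the $150,000 ceiling. Met.
  → All conditions met; jurisdiction exists.
The Provincial Court of Harkmere:
  (a) The amount in controversy is USD 9,250, within the USD 500,000 ceiling, so one alternative holds. Satisfied.
  (b) Jonquil Foundry is organised under the laws of Harkmere, which satisfies one of the alternatives. Condition met.
  (c) The plaintiff resides in Tarstead, which is not Harkmere, so this disjunct is met. Satisfied.
  (d) The claim is a property claim, not an employment claim. Condition met.
  → Jurisdiction lies.
The Superior Court of Varford:
  (a) The amount in controversy is 9,250 dollars, within the $10,000 ceiling. Condition met.
  (b) The amount in controversy is USD 9,250, within the $10,500 ceiling, which satisfies one of the alternatives. Met.
  (c) The plaintiff resides in Tarstead. Condition met.
  (d) The plaintiff resides in Tarstead, which is not Corhaven, so one alternative holds. Satisfied.
  (e) The claim is a property claim, not a consumer claim, which satisfies one of the alternatives. Satisfied.
  → Jurisdiction lies.

the Civil Court of Harkmere; the Civil Court of Tarstead; the Provincial Court of Harkmere; the Superior Court of Varford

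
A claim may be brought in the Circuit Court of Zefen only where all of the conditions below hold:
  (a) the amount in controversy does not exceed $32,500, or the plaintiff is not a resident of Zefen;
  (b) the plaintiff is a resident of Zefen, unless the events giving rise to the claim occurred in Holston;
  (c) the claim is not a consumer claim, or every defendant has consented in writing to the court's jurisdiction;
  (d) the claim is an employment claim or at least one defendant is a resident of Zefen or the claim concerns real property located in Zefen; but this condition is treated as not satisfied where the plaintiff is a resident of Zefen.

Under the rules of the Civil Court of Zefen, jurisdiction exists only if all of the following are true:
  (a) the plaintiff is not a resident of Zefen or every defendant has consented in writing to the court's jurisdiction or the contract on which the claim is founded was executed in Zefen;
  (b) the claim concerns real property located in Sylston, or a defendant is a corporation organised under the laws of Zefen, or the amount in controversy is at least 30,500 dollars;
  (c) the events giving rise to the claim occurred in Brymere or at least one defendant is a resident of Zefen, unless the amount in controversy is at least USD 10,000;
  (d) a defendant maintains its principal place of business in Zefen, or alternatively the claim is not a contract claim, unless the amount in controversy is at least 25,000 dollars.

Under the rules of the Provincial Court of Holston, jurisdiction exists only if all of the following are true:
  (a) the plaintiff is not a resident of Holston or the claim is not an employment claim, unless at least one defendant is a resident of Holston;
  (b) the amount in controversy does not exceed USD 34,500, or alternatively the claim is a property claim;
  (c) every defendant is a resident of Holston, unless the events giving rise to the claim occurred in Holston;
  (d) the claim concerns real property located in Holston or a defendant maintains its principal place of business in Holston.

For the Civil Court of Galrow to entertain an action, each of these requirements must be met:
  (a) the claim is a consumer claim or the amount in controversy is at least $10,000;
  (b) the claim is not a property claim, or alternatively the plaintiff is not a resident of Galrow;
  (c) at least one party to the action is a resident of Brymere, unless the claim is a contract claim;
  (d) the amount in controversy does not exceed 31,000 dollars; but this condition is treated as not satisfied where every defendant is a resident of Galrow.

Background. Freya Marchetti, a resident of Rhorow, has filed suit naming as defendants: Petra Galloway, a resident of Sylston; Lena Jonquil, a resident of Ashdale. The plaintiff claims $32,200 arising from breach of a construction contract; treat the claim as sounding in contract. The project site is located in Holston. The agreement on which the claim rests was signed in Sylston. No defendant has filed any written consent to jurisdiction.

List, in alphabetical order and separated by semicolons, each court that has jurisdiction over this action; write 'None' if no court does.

the Civil Court of Zefen

The Circuit Court of Zefen:
  (a) The amount in controversy is 32,200 dollars, within the $32,500 ceiling, so one alternative holds. Satisfied.
  (b) The plaintiff resides in Rhorow, not Zefen. The proviso rescues it, though: the operative events occurred in Holston. Met.
  (c) The claim is a contract claim, not a consumer claim, so this disjunct is met. Satisfied.
  (d) The claim is a contract claim, not an employment claim; no defendant resides in Zefen (they reside in Sylston, Ashdale); the claim does not concern real property — none of the alternatives is met. Condition not met.
  → At least one condition fails; no jurisdiction.
The Civil Court of Zefen:
  (a) The plaintiff resides in Rhorow, which is not Zefen, so this disjunct is met. Satisfied.
  (b) The amount in controversy is USD 32,200, which meets the $30,500 floor, which satisfies one of the alternatives. Met.
  (c) The operative events occurred in Holston, not Brymere; no defendant resides in Zefen (they reside in Sylston, Ashdale) — none of the alternatives is met. However, the amount in controversy is USD 32,200, which meets the $10,000 floor, so the 'unless' proviso supplies this condition. Satisfied.
  (d) No defendant is a corporation; the claim is a contract claim — no alternative holds. The proviso rescues it, though: the amount in controversy is 32,200 dollars, which meets the USD 25,000 floor. Met.
  → The court has jurisdiction.
The Provincial Court of Holston:
  (a) The plaintiff resides in Rhorow, which is not Holston — that alternative is enough. Condition met.
  (b) The amount in controversy is $32,200, within the 34,500 dollars ceiling, so one alternative holds. Satisfied.
  (c) The defendants reside as follows — Petra Galloway in Sylston, Lena Jonquil in Ashdale — not all in Holston. However, the operative events occurred in Holston, so the 'unless' proviso supplies this condition. Condition met.
  (d) The claim does not concern real property; no defendant is a corporation — no alternative holds. Condition not met.
  → At least one condition fails; no jurisdiction.
The Civil Court of Galrow:
  (a) The amount in controversy is 32,200 dollars, which meets the USD 10,000 floor, so this disjunct is met. Met.
  (b) The claim is a contract claim, not a property claim, which satisfies one of the alternatives. Satisfied.
  (c) No party resides in Brymere. However, the claim is a contract claim, so the 'unless' proviso supplies this condition. Condition met.
  (d) The amount in controversy is $32,200, above the $31,000 ceiling. Condition not met.
  → The court lacks jurisdiction.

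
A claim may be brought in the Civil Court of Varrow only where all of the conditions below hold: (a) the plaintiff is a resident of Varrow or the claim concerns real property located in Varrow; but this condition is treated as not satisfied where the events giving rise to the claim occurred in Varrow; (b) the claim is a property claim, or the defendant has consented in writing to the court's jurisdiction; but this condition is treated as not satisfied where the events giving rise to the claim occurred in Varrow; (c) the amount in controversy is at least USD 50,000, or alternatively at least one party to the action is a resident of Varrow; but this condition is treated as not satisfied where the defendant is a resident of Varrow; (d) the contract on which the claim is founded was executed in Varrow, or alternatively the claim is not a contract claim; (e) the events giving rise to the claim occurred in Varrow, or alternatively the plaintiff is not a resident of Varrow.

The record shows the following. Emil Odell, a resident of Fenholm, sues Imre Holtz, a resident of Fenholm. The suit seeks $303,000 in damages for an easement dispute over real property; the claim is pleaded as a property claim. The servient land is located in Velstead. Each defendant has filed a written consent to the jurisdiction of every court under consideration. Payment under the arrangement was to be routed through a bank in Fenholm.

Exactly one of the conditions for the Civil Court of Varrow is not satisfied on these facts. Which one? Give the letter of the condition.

The Civil Court of Varrow:
  (a) The plaintiff resides in Fenholm, not Varrow; the property lies in Velstead, not Varrow — no alternative holds. Fails.
  (b) The claim is a property claim, so this disjunct is met. The carve-out does not apply: the operative events occurred in Velstead, not Varrow. Satisfied.
  (c) The amount in controversy is USD 303,000, which meets the USD 50,000 floor, so one alternative holds. The carve-out does not apply: the defendant resides in Fenholm, not Varrow. Met.
  (d) The claim is a property claim, not a contract claim — that alternative is enough. Satisfied.
  (e) The plaintiff resides in Fenholm, which is not Varrow, which satisfies one of the alternatives. Satisfied.
Only condition (a) fails.

(a)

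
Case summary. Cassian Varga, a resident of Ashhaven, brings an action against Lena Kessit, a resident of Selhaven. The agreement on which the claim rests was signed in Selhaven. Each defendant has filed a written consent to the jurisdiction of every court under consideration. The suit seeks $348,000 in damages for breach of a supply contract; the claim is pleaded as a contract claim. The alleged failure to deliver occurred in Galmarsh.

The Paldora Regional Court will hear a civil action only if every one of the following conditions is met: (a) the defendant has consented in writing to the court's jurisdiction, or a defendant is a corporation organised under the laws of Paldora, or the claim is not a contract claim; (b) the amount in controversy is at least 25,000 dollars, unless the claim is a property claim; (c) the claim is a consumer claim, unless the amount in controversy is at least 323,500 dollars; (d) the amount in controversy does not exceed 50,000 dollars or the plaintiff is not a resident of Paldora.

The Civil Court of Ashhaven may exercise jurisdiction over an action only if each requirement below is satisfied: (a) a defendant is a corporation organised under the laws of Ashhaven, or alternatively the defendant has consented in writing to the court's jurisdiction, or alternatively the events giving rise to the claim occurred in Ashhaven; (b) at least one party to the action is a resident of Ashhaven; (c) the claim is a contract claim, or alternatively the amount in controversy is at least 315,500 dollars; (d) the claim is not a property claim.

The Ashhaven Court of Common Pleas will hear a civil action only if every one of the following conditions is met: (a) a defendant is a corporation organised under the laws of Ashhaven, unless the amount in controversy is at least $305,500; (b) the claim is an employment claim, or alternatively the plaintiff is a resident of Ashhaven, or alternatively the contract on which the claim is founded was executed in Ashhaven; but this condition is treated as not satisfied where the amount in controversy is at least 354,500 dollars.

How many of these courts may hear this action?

3

The Paldora Regional Court:
  (a) Every defendant has filed written consent, which satisfies one of the alternatives. Satisfied.
  (b) The amount in controversy is 348,000 dollars, which meets the $25,000 floor. Satisfied.
  (c) The claim is a contract claim, not a consumer claim. But the amount in controversy is USD 348,000, which meets the USD 323,500 floor, and the 'unless' clause therefore excuses the requirement. Satisfied.
  (d) The plaintiff resides in Ashhaven, which is not Paldora, which satisfies one of the alternatives. Condition met.
  → All conditions met; jurisdiction exists.
The Civil Court of Ashhaven:
  (a) Every defendant has filed written consent, so one alternative holds. Met.
  (b) Cassian Varga resides in Ashhaven. Satisfied.
  (c) The claim is a contract claim, so this disjunct is met. Satisfied.
  (d) The claim is a contract claim, not a property claim. Condition met.
  → The court has jurisdiction.
The Ashhaven Court of Common Pleas:
  (a) No defendant is a corporation. The proviso rescues it, though: the amount in controversy is USD 348,000, which meets the $305,500 floor. Satisfied.
  (b) The plaintiff resides in Ashhaven, which satisfies one of the alternatives. The exception is not triggered, since the amount in controversy is 348,000 dollars, below the USD 354,500 floor. Satisfied.
  → Every requirement is satisfied — jurisdiction.
Courts with jurisdiction: the Paldora Regional Court, the Civil Court of Ashhaven, the Ashhaven Court of Common Pleas — 3 in total.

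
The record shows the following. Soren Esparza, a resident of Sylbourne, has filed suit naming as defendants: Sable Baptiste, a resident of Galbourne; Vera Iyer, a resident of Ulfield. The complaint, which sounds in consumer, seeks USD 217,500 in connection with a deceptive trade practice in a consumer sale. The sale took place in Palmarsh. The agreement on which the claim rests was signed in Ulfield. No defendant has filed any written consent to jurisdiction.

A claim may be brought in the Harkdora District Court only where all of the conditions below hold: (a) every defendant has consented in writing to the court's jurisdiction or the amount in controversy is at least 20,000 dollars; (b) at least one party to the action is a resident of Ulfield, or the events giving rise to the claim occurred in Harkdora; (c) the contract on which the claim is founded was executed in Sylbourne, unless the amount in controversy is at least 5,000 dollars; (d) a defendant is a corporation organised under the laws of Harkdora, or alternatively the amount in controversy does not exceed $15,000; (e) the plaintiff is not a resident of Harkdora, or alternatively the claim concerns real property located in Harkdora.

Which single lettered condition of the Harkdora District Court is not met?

The Harkdora District Court:
  (a) The amount in controversy is 217,500 dollars, which meets the 20,000 dollars floor, so this disjunct is met. Met.
  (b) Vera Iyer resides in Ulfield, which satisfies one of the alternatives. Met.
  (c) The contract was executed in Ulfield, not Sylbourne. But the amount in controversy is 217,500 dollars, which meets the 5,000 dollars floor, and the 'unless' clause therefore excuses the requirement. Condition met.
  (d) No defendant is a corporation; the amount in controversy is $217,500, above the 15,000 dollars ceiling — no alternative holds. Not satisfied.
  (e) The plaintiff resides in Sylbourne, which is not Harkdora, which satisfies one of the alternatives. Condition met.
Only condition (d) fails.

(d)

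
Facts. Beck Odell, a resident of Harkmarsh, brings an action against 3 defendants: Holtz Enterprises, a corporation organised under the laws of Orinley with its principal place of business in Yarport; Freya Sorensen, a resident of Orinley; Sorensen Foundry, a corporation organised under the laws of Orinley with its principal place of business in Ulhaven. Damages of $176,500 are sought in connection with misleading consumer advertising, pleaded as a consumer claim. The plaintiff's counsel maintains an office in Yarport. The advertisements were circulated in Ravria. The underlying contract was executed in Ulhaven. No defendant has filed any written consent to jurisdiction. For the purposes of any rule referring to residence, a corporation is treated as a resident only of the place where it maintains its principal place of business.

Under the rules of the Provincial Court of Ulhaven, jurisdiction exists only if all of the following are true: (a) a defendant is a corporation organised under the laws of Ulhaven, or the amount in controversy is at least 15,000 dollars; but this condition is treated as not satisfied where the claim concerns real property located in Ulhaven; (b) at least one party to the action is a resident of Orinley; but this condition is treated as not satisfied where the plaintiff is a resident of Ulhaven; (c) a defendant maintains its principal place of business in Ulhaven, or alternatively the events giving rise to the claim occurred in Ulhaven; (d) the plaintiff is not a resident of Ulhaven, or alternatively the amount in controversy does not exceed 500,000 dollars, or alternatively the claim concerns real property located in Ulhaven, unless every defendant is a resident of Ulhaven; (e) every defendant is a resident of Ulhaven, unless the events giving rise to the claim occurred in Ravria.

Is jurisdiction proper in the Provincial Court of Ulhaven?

The Provincial Court of Ulhaven:
  (a) The amount in controversy is $176,500, which meets the 15,000 dollars floor, so this disjunct is met. And the carve-out is inapplicable — the claim does not concern real property. Satisfied.
  (b) Freya Sorensen resides in Orinley. And the carve-out is inapplicable — the plaintiff resides in Harkmarsh, not Ulhaven. Satisfied.
  (c) Sorensen Foundry has its principal place of business in Ulhaven, so this disjunct is met. Met.
  (d) The plaintiff resides in Harkmarsh, which is not Ulhaven — that alternative is enough. Met.
  (e) The defendants reside as follows — Holtz Enterprises in Yarport, Freya Sorensen in Orinley, Sorensen Foundry in Ulhaven — not all in Ulhaven. The proviso rescues it, though: the operative events occurred in Ravria. Met.
  → The court has jurisdiction.

Yes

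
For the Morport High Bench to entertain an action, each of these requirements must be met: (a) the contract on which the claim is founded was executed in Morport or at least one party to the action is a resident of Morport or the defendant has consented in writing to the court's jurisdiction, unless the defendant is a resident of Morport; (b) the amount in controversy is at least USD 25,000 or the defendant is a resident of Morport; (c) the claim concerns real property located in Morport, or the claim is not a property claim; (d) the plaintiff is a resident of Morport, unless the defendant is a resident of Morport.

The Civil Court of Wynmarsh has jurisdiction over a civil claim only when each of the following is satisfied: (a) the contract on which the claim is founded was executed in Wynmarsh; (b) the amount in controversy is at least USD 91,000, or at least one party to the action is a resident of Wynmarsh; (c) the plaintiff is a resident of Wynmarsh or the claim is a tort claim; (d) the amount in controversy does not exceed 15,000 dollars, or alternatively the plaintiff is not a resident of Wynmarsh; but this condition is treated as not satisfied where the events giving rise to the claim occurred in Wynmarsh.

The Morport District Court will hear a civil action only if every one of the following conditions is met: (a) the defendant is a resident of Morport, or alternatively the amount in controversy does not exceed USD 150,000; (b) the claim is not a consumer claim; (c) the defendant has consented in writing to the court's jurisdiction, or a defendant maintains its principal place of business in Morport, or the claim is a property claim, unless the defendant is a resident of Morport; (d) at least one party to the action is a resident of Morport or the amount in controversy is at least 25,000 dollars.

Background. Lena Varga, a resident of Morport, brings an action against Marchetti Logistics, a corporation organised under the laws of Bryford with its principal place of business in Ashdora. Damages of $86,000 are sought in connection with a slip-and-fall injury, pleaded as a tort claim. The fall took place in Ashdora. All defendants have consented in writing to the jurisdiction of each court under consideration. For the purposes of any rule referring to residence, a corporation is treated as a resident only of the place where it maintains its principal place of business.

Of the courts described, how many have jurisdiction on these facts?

The Morport High Bench:
  (a) Lena Varga resides in Morport, which satisfies one of the alternatives. Condition met.
  (b) The amount in controversy is USD 86,000, which meets the $25,000 floor — that alternative is enough. Met.
  (c) The claim is a tort claim, not a property claim — that alternative is enough. Met.
  (d) The plaintiff resides in Morport. Satisfied.
  → The court has jurisdiction.
The Civil Court of Wynmarsh:
  (a) No contract (and hence no place of execution) is alleged. Not satisfied.
  (b) The amount in controversy is USD 86,000, below the 91,000 dollars floor; no party resides in Wynmarsh — every alternative fails. Not met.
  (c) The claim is a tort claim, so one alternative holds. Met.
  (d) The plaintiff resides in Morport, which is not Wynmarsh, which satisfies one of the alternatives. The carve-out does not apply: the operative events occurred in Ashdora, not Wynmarsh. Met.
  → The court lacks jurisdiction.
The Morport District Court:
  (a) The amount in controversy is USD 86,000, within the USD 150,000 ceiling, which satisfies one of the alternatives. Satisfied.
  (b) The claim is a tort claim, not a consumer claim. Satisfied.
  (c) Every defendant has filed written consent, which satisfies one of the alternatives. Met.
  (d) Lena Varga resides in Morport, which satisfies one of the alternatives. Satisfied.
  → Jurisdiction lies.
Courts with jurisdiction: the Morport High Bench, the Morport District Court — 2 in total.

2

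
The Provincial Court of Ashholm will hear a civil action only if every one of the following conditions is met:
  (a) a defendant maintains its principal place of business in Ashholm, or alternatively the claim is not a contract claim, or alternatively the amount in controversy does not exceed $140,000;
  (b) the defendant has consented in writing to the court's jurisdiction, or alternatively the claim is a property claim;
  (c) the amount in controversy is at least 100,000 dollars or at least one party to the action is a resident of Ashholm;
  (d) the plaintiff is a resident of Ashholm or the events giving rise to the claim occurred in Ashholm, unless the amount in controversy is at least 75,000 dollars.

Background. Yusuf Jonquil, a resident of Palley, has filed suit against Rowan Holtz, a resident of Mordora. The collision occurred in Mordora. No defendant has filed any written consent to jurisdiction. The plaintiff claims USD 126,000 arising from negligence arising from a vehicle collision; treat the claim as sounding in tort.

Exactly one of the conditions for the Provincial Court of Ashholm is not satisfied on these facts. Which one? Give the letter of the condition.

The Provincial Court of Ashholm:
  (a) The claim is a tort claim, not a contract claim, so this disjunct is met. Met.
  (b) No such written consent has been filed; the claim is a tort claim, not a property claim — no alternative holds. Fails.
  (c) The amount in controversy is USD 126,000, which meets the 100,000 dollars floor, so this disjunct is met. Satisfied.
  (d) The plaintiff resides in Palley, not Ashholm; the operative events occurred in Mordora, not Ashholm — none of the alternatives is met. The proviso rescues it, though: the amount in controversy is $126,000, which meets the $75,000 floor. Met.
Only condition (b) fails.

(b)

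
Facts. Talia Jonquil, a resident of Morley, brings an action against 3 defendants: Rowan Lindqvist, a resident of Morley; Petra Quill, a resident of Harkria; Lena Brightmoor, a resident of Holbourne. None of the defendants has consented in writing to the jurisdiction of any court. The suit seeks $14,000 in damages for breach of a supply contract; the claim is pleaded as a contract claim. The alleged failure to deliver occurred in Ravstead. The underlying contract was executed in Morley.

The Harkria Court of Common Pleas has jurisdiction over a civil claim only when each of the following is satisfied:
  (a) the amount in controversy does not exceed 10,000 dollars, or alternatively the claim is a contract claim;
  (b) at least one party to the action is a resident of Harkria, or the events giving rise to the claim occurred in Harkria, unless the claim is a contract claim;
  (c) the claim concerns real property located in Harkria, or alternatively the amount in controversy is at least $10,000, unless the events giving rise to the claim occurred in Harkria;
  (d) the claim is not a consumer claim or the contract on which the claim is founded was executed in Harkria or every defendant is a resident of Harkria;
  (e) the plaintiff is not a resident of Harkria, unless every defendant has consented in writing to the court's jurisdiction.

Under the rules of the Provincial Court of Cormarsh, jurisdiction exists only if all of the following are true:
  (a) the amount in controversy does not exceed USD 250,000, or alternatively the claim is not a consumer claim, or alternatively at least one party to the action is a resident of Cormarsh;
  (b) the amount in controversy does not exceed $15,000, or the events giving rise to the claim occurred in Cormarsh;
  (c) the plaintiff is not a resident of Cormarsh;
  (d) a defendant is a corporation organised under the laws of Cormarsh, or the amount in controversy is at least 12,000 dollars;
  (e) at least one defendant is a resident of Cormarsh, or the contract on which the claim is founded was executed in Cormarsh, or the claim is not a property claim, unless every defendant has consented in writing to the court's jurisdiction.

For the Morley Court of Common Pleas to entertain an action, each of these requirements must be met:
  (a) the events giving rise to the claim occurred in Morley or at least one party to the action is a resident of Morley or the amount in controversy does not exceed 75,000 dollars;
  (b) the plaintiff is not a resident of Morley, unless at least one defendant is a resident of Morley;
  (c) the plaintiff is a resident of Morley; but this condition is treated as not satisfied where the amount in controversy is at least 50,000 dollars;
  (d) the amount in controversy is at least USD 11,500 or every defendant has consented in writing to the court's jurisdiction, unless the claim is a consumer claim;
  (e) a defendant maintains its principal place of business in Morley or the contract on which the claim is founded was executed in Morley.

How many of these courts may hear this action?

The Harkria Court of Common Pleas:
  (a) The claim is a contract claim, so this disjunct is met. Met.
  (b) Petra Quill resides in Harkria, so this disjunct is met. Condition met.
  (c) The amount in controversy is $14,000, which meets the USD 10,000 floor — that alternative is enough. Met.
  (d) The claim is a contract claim, not a consumer claim, which satisfies one of the alternatives. Satisfied.
  (e) The plaintiff resides in Morley, which is not Harkria. Met.
  → Jurisdiction lies.
The Provincial Court of Cormarsh:
  (a) The amount in controversy is USD 14,000, within the USD 250,000 ceiling, which satisfies one of the alternatives. Satisfied.
  (b) The amount in controversy is 14,000 dollars, within the 15,000 dollars ceiling — that alternative is enough. Met.
  (c) The plaintiff resides in Morley, which is not Cormarsh. Satisfied.
  (d) The amount in controversy is 14,000 dollars, which meets the 12,000 dollars floor, which satisfies one of the alternatives. Satisfied.
  (e) The claim is a contract claim, not a property claim, which satisfies one of the alternatives. Met.
  → All conditions met; jurisdiction exists.
The Morley Court of Common Pleas:
  (a) Talia Jonquil resides in Morley, so one alternative holds. Met.
  (b) The plaintiff resides in Morley. But Rowan Lindqvist resides in Morley, and the 'unless' clause therefore excuses the requirement. Met.
  (c) The plaintiff resides in Morley. And the carve-out is inapplicable — the amount in controversy is $14,000, below the USD 50,000 floor. Met.
  (d) The amount in controversy is $14,000, which meets the USD 11,500 floor — that alternative is enough. Met.
  (e) The contract was executed in Morley — that alternative is enough. Satisfied.
  → Every requirement is satisfied — jurisdiction.
Courts with jurisdiction: the Harkria Court of Common Pleas, the Provincial Court of Cormarsh, the Morley Court of Common Pleas — 3 in total.

3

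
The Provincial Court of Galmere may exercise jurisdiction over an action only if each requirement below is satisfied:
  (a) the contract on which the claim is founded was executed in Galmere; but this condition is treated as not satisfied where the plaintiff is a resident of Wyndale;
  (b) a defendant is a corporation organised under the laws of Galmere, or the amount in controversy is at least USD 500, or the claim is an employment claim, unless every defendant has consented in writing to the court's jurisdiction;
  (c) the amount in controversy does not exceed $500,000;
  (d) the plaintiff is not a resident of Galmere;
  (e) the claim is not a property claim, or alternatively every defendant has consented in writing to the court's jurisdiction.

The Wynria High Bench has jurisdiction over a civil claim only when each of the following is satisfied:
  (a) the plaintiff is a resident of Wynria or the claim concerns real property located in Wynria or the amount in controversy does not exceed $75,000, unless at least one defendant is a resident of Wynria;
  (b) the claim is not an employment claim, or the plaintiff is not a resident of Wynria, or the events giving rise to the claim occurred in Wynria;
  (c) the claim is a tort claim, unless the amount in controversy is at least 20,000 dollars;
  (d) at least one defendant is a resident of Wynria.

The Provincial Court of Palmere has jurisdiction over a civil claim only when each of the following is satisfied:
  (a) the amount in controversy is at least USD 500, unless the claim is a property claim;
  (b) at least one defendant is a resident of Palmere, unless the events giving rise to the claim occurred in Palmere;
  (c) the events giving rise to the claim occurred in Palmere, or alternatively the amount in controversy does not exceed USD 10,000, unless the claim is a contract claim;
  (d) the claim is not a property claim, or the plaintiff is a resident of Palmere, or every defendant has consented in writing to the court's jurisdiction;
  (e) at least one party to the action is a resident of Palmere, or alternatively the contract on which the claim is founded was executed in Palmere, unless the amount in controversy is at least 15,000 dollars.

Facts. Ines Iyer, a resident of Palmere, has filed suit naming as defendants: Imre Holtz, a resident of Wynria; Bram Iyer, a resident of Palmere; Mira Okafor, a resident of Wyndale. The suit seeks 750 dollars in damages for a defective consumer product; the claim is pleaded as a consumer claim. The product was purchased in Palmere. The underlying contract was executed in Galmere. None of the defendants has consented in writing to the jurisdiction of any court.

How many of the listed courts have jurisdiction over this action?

The Provincial Court of Galmere:
  (a) The contract was executed in Galmere. And the carve-out is inapplicable — the plaintiff resides in Palmere, not Wyndale. Satisfied.
  (b) The amount in controversy is $750, which meets the 500 dollars floor, which satisfies one of the alternatives. Satisfied.
  (c) The amount in controversy is 750 dollars, within the USD 500,000 ceiling. Condition met.
  (d) The plaintiff resides in Palmere, which is not Galmere. Condition met.
  (e) The claim is a consumer claim, not a property claim, which satisfies one of the alternatives. Met.
  → Every requirement is satisfied — jurisdiction.
The Wynria High Bench:
  (a) The amount in controversy is 750 dollars, within the 75,000 dollars ceiling, so one alternative holds. Condition met.
  (b) The claim is a consumer claim, not an employment claim, so this disjunct is met. Met.
  (c) The claim is a consumer claim, not a tort claim. Nor does the 'unless' clause help: the amount in controversy is USD 750, below the USD 20,000 floor. Not satisfied.
  (d) Imre Holtz resides in Wynria. Satisfied.
  → Not every requirement is met — no jurisdiction.
The Provincial Court of Palmere:
  (a) The amount in controversy is $750, which meets the $500 floor. Satisfied.
  (b) Bram Iyer resides in Palmere. Satisfied.
  (c) The operative events occurred in Palmere, which satisfies one of the alternatives. Condition met.
  (d) The claim is a consumer claim, not a property claim, so this disjunct is met. Met.
  (e) Ines Iyer resides in Palmere, so this disjunct is met. Satisfied.
  → All conditions met; jurisdiction exists.
Courts with jurisdiction: the Provincial Court of Galmere, the Provincial Court of Palmere — 2 in total.

2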